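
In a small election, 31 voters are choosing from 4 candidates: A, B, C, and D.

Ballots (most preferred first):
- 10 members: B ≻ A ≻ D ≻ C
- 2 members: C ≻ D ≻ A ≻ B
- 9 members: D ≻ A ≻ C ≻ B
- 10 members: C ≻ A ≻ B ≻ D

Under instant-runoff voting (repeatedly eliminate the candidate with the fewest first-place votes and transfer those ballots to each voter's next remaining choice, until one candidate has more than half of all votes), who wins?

Round 1: A 0, B 10, C 12, D 9. A eliminated.
Round 2: B 10, C 12, D 9. D eliminated.
Round 3: B 10, C 21. C has a majority (≥16).

C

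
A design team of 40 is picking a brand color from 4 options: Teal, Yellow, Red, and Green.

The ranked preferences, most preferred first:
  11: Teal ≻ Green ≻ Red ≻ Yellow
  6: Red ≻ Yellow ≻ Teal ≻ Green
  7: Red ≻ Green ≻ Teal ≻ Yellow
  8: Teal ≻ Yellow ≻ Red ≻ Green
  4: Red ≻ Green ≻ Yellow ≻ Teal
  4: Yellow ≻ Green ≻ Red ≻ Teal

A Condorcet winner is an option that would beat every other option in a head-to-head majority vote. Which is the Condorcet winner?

Red vs Teal: 21–19
Red vs Yellow: 28–12
Red vs Green: 25–15
Red beats every other option.

Red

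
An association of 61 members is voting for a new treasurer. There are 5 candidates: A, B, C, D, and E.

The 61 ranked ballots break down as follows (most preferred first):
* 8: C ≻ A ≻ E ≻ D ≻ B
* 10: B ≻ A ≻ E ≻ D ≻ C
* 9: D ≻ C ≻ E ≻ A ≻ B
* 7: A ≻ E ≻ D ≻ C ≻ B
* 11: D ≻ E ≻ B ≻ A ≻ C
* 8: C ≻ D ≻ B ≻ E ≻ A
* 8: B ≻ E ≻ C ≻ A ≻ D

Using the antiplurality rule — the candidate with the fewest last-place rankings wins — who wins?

Last-place votes: A 8, B 24, C 21, D 8, E 0.

E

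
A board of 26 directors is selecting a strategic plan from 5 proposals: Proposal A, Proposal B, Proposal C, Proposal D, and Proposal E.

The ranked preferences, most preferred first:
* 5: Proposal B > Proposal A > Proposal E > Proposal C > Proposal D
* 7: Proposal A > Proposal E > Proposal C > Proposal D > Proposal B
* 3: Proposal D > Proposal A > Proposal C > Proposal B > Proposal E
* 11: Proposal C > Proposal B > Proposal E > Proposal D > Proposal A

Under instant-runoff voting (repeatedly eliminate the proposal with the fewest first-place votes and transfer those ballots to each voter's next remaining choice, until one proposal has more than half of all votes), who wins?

Proposal A

Round 1: Proposal A 7, Proposal B 5, Proposal C 11, Proposal D 3, Proposal E 0. Proposal E eliminated.
Round 2: Proposal A 7, Proposal B 5, Proposal C 11, Proposal D 3. Proposal D eliminated.
Round 3: Proposal A 10, Proposal B 5, Proposal C 11. Proposal B eliminated.
Round 4: Proposal A 15, Proposal C 11. Proposal A has a majority (≥14).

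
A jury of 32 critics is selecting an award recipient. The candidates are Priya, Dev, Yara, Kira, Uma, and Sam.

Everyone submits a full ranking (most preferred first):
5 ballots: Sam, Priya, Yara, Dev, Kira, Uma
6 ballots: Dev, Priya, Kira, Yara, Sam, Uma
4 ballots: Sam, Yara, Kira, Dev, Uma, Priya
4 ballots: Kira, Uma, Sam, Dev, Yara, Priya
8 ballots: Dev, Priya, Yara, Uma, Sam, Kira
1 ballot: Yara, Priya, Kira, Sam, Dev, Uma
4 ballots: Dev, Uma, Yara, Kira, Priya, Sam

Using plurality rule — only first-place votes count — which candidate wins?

First-place votes: Priya 0, Dev 18, Yara 1, Kira 4, Uma 0, Sam 9.

Dev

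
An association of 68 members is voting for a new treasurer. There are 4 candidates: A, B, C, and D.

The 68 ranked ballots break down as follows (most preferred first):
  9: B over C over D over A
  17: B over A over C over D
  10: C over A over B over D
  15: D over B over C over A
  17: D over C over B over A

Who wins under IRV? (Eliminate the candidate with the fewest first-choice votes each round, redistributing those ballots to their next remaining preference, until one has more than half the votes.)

Round 1: A 0, B 26, C 10, D 32. A eliminated.
Round 2: B 26, C 10, D 32. C eliminated.
Round 3: B 36, D 32. B has a majority (≥35).

B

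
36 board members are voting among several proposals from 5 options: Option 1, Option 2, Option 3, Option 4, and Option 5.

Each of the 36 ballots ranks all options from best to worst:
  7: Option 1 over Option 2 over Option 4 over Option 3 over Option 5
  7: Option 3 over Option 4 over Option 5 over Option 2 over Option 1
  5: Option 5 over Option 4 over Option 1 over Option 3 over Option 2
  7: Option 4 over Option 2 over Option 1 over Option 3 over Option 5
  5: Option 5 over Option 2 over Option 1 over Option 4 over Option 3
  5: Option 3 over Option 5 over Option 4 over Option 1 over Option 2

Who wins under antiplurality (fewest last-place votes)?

Option 4

Last-place votes: Option 1 7, Option 2 10, Option 3 5, Option 4 0, Option 5 14.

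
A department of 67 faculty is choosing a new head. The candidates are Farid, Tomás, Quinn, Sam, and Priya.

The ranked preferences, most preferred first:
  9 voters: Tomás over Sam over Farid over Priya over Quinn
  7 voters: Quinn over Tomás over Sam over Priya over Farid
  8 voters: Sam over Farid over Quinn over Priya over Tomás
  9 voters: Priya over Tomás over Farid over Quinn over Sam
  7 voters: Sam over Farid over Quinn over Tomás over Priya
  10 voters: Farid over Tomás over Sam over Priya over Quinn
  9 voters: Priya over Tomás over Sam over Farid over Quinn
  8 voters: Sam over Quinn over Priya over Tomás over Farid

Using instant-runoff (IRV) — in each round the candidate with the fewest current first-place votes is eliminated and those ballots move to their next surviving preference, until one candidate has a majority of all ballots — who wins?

Tomás

Round 1: Farid 10, Tomás 9, Quinn 7, Sam 23, Priya 18. Quinn eliminated.
Round 2: Farid 10, Tomás 16, Sam 23, Priya 18. Farid eliminated.
Round 3: Tomás 26, Sam 23, Priya 18. Priya eliminated.
Round 4: Tomás 44, Sam 23. Tomás has a majority (≥34).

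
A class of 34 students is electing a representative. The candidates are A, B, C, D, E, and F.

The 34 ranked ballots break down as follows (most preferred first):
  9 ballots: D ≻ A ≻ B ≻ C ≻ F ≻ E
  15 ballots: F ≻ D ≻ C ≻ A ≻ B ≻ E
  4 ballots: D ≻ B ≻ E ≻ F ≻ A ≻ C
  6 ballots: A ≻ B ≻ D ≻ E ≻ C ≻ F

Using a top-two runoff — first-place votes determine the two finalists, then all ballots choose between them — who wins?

D

Round 1 first-place votes: A 6, B 0, C 0, D 13, E 0, F 15. F and D advance.
Runoff: F is ranked above D on 15 ballots, D above F on 19.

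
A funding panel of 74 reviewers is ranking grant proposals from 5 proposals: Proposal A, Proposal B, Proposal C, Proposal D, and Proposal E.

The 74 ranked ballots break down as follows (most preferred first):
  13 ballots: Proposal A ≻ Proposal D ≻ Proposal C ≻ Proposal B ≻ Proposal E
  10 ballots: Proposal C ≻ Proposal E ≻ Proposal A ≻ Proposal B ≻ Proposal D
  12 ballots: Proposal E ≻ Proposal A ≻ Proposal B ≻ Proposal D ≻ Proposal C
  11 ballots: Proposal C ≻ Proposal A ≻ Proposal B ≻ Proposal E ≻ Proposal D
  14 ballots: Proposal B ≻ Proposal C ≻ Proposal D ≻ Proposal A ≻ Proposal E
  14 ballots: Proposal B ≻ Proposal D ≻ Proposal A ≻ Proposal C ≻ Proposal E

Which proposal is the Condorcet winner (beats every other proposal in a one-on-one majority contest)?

Proposal A vs Proposal B: 46–28
Proposal A vs Proposal C: 39–35
Proposal A vs Proposal D: 46–28
Proposal A vs Proposal E: 52–22
Proposal A beats every other proposal.

Proposal A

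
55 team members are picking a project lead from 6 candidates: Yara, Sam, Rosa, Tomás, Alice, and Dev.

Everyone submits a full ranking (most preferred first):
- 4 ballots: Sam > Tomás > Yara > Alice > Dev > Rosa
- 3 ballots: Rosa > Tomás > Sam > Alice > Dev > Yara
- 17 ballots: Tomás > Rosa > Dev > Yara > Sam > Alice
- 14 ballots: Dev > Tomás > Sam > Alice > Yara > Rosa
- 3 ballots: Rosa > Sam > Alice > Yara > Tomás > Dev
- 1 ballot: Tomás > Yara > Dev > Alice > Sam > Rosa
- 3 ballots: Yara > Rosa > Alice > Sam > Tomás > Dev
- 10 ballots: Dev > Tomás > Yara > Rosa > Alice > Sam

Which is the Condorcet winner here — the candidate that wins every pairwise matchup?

Tomás vs Yara: 49–6
Tomás vs Sam: 45–10
Tomás vs Rosa: 46–9
Tomás vs Alice: 49–6
Tomás vs Dev: 31–24
Tomás beats every other candidate.

Tomás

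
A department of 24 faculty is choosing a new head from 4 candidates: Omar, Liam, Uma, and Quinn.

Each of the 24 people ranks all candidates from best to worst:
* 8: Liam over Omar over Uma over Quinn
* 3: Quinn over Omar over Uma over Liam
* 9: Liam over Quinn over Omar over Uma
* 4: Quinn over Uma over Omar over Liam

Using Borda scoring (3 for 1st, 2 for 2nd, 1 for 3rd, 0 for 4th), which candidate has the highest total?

Omar: 8×2 + 3×2 + 9×1 + 4×1 = 35
Liam: 8×3 + 3×0 + 9×3 + 4×0 = 51
Uma: 8×1 + 3×1 + 9×0 + 4×2 = 19
Quinn: 8×0 + 3×3 + 9×2 + 4×3 = 39

Liam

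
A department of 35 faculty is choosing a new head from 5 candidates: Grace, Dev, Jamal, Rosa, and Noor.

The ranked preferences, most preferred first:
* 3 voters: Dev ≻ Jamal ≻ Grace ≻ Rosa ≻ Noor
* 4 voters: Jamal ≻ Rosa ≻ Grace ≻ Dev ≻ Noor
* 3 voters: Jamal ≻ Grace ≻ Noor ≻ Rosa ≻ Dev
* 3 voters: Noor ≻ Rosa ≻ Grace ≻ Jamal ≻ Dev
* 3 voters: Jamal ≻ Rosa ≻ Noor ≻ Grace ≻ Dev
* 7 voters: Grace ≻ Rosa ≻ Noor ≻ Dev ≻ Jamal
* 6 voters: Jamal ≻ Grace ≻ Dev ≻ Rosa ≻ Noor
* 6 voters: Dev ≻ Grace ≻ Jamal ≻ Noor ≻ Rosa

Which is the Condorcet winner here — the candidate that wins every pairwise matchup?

Jamal

Jamal vs Grace: 19–16
Jamal vs Dev: 19–16
Jamal vs Rosa: 25–10
Jamal vs Noor: 25–10
Jamal beats every other candidate.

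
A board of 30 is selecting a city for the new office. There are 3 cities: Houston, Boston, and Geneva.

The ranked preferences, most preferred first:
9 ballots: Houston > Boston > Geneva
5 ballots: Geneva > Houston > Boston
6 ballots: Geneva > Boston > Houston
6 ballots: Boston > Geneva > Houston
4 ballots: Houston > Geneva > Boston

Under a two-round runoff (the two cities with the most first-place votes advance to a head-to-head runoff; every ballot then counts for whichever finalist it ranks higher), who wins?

Round 1 first-place votes: Houston 13, Boston 6, Geneva 11. Houston and Geneva advance.
Runoff: Houston is ranked above Geneva on 13 ballots, Geneva above Houston on 17.

Geneva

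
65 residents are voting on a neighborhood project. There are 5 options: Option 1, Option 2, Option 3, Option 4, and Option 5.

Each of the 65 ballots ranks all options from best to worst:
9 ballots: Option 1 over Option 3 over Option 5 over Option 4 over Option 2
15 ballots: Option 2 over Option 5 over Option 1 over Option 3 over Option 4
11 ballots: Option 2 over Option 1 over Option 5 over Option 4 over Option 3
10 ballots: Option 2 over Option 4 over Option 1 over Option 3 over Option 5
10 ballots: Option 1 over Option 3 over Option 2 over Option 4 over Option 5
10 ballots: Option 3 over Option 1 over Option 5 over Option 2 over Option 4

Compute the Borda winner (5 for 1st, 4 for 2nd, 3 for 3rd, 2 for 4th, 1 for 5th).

Option 1: 9×5 + 15×3 + 11×4 + 10×3 + 10×5 + 10×4 = 254
Option 2: 9×1 + 15×5 + 11×5 + 10×5 + 10×3 + 10×2 = 239
Option 3: 9×4 + 15×2 + 11×1 + 10×2 + 10×4 + 10×5 = 187
Option 4: 9×2 + 15×1 + 11×2 + 10×4 + 10×2 + 10×1 = 125
Option 5: 9×3 + 15×4 + 11×3 + 10×1 + 10×1 + 10×3 = 170

Option 1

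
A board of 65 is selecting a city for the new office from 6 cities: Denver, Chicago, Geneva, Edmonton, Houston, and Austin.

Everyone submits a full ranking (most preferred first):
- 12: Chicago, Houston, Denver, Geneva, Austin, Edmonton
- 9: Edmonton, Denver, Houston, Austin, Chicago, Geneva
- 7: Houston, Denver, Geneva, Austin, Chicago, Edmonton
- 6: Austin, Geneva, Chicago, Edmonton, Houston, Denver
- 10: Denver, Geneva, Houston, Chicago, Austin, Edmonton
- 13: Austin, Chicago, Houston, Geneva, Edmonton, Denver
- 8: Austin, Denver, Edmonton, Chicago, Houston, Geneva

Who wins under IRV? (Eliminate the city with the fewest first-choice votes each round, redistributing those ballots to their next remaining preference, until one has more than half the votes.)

Denver

Round 1: Denver 10, Chicago 12, Geneva 0, Edmonton 9, Houston 7, Austin 27. Geneva eliminated.
Round 2: Denver 10, Chicago 12, Edmonton 9, Houston 7, Austin 27. Houston eliminated.
Round 3: Denver 17, Chicago 12, Edmonton 9, Austin 27. Edmonton eliminated.
Round 4: Denver 26, Chicago 12, Austin 27. Chicago eliminated.
Round 5: Denver 38, Austin 27. Denver has a majority (≥33).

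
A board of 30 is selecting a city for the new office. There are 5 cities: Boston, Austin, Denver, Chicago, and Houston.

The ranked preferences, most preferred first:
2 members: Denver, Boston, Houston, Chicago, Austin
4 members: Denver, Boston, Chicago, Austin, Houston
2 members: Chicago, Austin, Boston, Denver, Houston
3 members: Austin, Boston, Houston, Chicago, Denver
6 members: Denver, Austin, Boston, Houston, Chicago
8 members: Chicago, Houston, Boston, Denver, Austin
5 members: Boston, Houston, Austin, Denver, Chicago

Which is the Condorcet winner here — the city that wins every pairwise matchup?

Boston

Boston vs Austin: 19–11
Boston vs Denver: 18–12
Boston vs Chicago: 20–10
Boston vs Houston: 22–8
Boston beats every other city.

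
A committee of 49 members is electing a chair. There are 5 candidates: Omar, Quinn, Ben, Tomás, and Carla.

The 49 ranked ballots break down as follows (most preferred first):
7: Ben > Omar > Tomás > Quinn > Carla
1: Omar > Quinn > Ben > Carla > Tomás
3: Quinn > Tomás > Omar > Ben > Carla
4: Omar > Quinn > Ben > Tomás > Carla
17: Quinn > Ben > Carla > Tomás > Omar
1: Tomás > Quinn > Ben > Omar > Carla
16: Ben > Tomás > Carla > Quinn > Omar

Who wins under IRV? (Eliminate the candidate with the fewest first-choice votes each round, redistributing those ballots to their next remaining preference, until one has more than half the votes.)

Round 1: Omar 5, Quinn 20, Ben 23, Tomás 1, Carla 0. Carla eliminated.
Round 2: Omar 5, Quinn 20, Ben 23, Tomás 1. Tomás eliminated.
Round 3: Omar 5, Quinn 21, Ben 23. Omar eliminated.
Round 4: Quinn 26, Ben 23. Quinn has a majority (≥25).

Quinn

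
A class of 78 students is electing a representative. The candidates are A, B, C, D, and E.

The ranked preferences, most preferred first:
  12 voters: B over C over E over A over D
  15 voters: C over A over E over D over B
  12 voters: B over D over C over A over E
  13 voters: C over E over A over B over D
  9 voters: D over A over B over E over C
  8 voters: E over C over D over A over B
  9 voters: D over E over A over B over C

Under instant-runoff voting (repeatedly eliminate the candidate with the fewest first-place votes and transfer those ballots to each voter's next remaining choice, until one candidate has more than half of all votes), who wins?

B

Round 1: A 0, B 24, C 28, D 18, E 8. A eliminated.
Round 2: B 24, C 28, D 18, E 8. E eliminated.
Round 3: B 24, C 36, D 18. D eliminated.
Round 4: B 42, C 36. B has a majority (≥40).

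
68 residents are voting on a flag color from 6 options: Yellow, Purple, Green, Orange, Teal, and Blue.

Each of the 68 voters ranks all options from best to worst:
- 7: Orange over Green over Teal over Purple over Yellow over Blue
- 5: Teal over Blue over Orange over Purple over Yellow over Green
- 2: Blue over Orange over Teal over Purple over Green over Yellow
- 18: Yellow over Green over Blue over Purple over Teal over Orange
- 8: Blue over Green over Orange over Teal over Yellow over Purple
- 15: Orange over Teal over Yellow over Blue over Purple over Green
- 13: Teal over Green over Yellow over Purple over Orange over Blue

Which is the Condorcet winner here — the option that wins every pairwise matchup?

Teal

Teal vs Yellow: 50–18
Teal vs Purple: 50–18
Teal vs Green: 35–33
Teal vs Orange: 36–32
Teal vs Blue: 40–28
Teal beats every other option.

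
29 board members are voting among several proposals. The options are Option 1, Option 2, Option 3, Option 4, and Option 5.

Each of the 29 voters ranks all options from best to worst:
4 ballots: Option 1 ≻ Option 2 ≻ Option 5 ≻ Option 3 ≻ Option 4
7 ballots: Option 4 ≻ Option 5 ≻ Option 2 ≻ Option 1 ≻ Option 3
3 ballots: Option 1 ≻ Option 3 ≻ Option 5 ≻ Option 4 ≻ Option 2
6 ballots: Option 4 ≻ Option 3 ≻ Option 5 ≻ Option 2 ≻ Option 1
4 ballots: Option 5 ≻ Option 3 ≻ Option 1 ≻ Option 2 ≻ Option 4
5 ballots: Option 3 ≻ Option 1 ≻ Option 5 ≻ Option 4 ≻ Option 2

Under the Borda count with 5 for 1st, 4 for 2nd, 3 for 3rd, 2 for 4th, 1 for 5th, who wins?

Option 1: 4×5 + 7×2 + 3×5 + 6×1 + 4×3 + 5×4 = 87
Option 2: 4×4 + 7×3 + 3×1 + 6×2 + 4×2 + 5×1 = 65
Option 3: 4×2 + 7×1 + 3×4 + 6×4 + 4×4 + 5×5 = 92
Option 4: 4×1 + 7×5 + 3×2 + 6×5 + 4×1 + 5×2 = 89
Option 5: 4×3 + 7×4 + 3×3 + 6×3 + 4×5 + 5×3 = 102

Option 5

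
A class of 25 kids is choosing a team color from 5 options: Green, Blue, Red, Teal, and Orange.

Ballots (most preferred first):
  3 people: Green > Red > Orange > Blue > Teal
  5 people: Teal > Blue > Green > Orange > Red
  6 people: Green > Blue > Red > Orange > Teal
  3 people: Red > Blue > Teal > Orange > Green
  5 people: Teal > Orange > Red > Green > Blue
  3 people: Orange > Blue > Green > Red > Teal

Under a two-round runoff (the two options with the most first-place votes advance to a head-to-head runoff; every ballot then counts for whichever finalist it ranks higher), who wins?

Teal

Round 1 first-place votes: Green 9, Blue 0, Red 3, Teal 10, Orange 3. Teal and Green advance.
Runoff: Teal is ranked above Green on 13 ballots, Green above Teal on 12.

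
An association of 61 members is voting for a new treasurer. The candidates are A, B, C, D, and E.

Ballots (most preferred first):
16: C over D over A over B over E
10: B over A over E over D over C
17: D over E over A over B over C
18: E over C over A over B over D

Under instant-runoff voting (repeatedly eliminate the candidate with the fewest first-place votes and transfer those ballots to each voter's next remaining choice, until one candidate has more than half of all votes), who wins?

Round 1: A 0, B 10, C 16, D 17, E 18. A eliminated.
Round 2: B 10, C 16, D 17, E 18. B eliminated.
Round 3: C 16, D 17, E 28. C eliminated.
Round 4: D 33, E 28. D has a majority (≥31).

D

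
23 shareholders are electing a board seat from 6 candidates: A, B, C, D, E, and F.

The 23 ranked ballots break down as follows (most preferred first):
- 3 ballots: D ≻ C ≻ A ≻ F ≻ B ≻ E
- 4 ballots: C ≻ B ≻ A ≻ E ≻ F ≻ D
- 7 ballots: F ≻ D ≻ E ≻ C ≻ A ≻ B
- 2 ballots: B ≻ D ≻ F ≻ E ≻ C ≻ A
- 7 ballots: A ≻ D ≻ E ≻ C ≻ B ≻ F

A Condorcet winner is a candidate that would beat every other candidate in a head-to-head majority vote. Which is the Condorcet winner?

D vs A: 12–11
D vs B: 17–6
D vs C: 19–4
D vs E: 19–4
D vs F: 12–11
D beats every other candidate.

D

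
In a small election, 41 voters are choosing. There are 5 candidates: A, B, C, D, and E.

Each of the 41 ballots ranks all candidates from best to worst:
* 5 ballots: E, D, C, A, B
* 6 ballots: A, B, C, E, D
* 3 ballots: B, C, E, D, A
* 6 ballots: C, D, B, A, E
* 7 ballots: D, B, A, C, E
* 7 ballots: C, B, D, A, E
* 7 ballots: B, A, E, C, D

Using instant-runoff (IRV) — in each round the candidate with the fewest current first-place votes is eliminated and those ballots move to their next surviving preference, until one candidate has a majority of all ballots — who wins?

Round 1: A 6, B 10, C 13, D 7, E 5. E eliminated.
Round 2: A 6, B 10, C 13, D 12. A eliminated.
Round 3: B 16, C 13, D 12. D eliminated.
Round 4: B 23, C 18. B has a majority (≥21).

B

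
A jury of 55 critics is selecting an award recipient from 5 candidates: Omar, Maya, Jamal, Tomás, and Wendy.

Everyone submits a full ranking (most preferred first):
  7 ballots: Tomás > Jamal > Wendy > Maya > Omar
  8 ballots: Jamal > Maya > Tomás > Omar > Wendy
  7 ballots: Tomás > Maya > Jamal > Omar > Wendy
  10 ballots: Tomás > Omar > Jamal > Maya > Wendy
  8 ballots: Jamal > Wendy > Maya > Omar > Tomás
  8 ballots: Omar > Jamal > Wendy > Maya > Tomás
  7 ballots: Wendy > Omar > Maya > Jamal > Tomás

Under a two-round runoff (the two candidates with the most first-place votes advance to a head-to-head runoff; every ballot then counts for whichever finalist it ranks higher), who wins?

Round 1 first-place votes: Omar 8, Maya 0, Jamal 16, Tomás 24, Wendy 7. Tomás and Jamal advance.
Runoff: Tomás is ranked above Jamal on 24 ballots, Jamal above Tomás on 31.

Jamal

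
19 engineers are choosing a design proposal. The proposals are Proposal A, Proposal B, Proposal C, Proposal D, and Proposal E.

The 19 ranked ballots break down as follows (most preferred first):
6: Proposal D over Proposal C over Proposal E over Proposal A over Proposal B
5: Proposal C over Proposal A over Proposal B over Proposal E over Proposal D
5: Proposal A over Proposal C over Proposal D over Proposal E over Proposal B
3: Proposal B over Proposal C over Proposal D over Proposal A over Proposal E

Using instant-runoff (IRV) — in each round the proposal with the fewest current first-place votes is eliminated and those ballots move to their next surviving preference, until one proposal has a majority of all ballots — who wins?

Round 1: Proposal A 5, Proposal B 3, Proposal C 5, Proposal D 6, Proposal E 0. Proposal E eliminated.
Round 2: Proposal A 5, Proposal B 3, Proposal C 5, Proposal D 6. Proposal B eliminated.
Round 3: Proposal A 5, Proposal C 8, Proposal D 6. Proposal A eliminated.
Round 4: Proposal C 13, Proposal D 6. Proposal C has a majority (≥10).

Proposal C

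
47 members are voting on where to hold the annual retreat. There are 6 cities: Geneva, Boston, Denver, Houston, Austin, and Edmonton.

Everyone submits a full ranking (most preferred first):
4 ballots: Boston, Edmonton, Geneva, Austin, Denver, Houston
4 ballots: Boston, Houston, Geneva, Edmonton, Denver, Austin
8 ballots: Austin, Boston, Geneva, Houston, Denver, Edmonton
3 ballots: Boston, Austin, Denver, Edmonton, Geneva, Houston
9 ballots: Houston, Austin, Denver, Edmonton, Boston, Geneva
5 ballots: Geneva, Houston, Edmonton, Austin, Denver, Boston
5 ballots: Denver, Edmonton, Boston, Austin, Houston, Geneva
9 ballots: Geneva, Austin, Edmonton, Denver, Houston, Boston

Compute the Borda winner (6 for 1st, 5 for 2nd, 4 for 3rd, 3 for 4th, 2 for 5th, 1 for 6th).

Austin

Geneva: 4×4 + 4×4 + 8×4 + 3×2 + 9×1 + 5×6 + 5×1 + 9×6 = 168
Boston: 4×6 + 4×6 + 8×5 + 3×6 + 9×2 + 5×1 + 5×4 + 9×1 = 158
Denver: 4×2 + 4×2 + 8×2 + 3×4 + 9×4 + 5×2 + 5×6 + 9×3 = 147
Houston: 4×1 + 4×5 + 8×3 + 3×1 + 9×6 + 5×5 + 5×2 + 9×2 = 158
Austin: 4×3 + 4×1 + 8×6 + 3×5 + 9×5 + 5×3 + 5×3 + 9×5 = 199
Edmonton: 4×5 + 4×3 + 8×1 + 3×3 + 9×3 + 5×4 + 5×5 + 9×4 = 157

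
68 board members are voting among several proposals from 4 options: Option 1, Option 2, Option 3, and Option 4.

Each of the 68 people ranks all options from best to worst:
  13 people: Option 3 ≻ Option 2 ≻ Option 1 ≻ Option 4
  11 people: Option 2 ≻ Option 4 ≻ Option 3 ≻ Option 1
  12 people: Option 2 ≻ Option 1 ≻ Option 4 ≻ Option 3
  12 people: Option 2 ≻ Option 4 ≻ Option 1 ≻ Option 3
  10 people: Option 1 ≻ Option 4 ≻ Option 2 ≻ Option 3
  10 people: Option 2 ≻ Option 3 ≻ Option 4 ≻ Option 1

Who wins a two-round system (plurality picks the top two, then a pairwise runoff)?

Option 2

Round 1 first-place votes: Option 1 10, Option 2 45, Option 3 13, Option 4 0. Option 2 and Option 3 advance.
Runoff: Option 2 is ranked above Option 3 on 55 ballots, Option 3 above Option 2 on 13.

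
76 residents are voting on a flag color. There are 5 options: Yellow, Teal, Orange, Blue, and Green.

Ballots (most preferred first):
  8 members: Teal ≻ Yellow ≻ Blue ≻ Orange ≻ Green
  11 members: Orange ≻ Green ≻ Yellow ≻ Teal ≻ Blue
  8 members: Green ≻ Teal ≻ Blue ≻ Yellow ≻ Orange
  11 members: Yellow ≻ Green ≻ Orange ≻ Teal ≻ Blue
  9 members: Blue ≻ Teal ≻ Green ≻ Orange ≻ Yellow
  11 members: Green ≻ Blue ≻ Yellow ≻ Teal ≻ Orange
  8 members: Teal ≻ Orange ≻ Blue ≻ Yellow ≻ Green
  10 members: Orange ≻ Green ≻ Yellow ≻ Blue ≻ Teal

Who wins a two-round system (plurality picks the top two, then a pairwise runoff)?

Round 1 first-place votes: Yellow 11, Teal 16, Orange 21, Blue 9, Green 19. Orange and Green advance.
Runoff: Orange is ranked above Green on 37 ballots, Green above Orange on 39.

Green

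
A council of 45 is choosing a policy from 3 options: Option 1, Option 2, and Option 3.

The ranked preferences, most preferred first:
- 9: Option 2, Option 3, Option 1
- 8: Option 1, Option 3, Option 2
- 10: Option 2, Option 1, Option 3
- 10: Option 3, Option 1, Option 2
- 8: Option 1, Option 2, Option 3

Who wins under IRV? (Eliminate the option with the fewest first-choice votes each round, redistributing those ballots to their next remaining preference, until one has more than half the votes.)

Round 1: Option 1 16, Option 2 19, Option 3 10. Option 3 eliminated.
Round 2: Option 1 26, Option 2 19. Option 1 has a majority (≥23).

Option 1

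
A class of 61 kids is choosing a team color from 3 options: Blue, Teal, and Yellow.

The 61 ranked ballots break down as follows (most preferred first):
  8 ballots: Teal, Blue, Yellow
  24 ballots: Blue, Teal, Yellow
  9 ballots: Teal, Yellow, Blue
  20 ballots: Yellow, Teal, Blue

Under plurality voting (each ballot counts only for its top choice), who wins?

Blue

First-place votes: Blue 24, Teal 17, Yellow 20.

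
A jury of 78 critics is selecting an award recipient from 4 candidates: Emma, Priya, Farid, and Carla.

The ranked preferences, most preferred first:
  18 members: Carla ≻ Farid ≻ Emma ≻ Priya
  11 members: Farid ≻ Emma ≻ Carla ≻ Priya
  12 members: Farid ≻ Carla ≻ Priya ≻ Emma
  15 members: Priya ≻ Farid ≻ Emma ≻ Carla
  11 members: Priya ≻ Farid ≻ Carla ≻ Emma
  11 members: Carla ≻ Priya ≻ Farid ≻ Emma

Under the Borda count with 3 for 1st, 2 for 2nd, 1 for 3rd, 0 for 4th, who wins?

Farid

Emma: 18×1 + 11×2 + 12×0 + 15×1 + 11×0 + 11×0 = 55
Priya: 18×0 + 11×0 + 12×1 + 15×3 + 11×3 + 11×2 = 112
Farid: 18×2 + 11×3 + 12×3 + 15×2 + 11×2 + 11×1 = 168
Carla: 18×3 + 11×1 + 12×2 + 15×0 + 11×1 + 11×3 = 133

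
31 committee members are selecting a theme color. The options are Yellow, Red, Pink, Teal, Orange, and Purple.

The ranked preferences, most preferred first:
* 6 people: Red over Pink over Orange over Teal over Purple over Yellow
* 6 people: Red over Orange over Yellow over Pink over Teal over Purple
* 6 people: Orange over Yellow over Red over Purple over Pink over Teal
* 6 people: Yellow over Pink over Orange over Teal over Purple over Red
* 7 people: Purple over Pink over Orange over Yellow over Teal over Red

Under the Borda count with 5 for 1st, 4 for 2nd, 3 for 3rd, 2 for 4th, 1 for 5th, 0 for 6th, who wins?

Yellow: 6×0 + 6×3 + 6×4 + 6×5 + 7×2 = 86
Red: 6×5 + 6×5 + 6×3 + 6×0 + 7×0 = 78
Pink: 6×4 + 6×2 + 6×1 + 6×4 + 7×4 = 94
Teal: 6×2 + 6×1 + 6×0 + 6×2 + 7×1 = 37
Orange: 6×3 + 6×4 + 6×5 + 6×3 + 7×3 = 111
Purple: 6×1 + 6×0 + 6×2 + 6×1 + 7×5 = 59

Orange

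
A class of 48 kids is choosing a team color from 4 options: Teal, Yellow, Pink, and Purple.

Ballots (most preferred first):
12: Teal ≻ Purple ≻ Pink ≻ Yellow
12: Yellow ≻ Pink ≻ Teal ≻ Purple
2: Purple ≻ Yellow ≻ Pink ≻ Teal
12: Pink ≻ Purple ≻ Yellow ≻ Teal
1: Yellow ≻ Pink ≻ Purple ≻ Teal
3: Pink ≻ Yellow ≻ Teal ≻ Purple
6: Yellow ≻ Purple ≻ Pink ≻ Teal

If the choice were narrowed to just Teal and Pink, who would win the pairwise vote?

Pink

Teal is ranked above Pink on 12 ballots; Pink above Teal on 36.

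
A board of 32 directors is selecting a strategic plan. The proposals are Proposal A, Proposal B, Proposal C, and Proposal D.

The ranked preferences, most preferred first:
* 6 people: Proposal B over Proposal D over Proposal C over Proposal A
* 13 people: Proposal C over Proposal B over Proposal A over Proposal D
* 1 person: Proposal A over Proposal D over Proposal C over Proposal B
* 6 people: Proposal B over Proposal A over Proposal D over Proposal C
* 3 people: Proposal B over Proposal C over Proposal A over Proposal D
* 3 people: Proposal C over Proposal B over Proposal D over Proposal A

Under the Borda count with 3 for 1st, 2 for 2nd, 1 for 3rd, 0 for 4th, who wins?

Proposal A: 6×0 + 13×1 + 1×3 + 6×2 + 3×1 + 3×0 = 31
Proposal B: 6×3 + 13×2 + 1×0 + 6×3 + 3×3 + 3×2 = 77
Proposal C: 6×1 + 13×3 + 1×1 + 6×0 + 3×2 + 3×3 = 61
Proposal D: 6×2 + 13×0 + 1×2 + 6×1 + 3×0 + 3×1 = 23

Proposal B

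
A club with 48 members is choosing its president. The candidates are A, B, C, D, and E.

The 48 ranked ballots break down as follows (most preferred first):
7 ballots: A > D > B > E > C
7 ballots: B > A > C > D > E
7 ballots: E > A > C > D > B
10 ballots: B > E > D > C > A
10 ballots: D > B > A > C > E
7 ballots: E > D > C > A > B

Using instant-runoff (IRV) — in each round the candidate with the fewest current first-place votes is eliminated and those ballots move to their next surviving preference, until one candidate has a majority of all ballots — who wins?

Round 1: A 7, B 17, C 0, D 10, E 14. C eliminated.
Round 2: A 7, B 17, D 10, E 14. A eliminated.
Round 3: B 17, D 17, E 14. E eliminated.
Round 4: B 17, D 31. D has a majority (≥25).

D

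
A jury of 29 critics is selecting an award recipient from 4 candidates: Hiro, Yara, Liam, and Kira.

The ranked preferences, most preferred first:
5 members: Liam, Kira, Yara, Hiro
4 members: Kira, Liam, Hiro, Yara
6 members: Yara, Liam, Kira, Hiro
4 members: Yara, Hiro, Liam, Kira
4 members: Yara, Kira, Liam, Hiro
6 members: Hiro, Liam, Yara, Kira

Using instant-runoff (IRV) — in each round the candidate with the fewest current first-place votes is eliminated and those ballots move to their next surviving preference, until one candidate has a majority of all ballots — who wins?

Round 1: Hiro 6, Yara 14, Liam 5, Kira 4. Kira eliminated.
Round 2: Hiro 6, Yara 14, Liam 9. Hiro eliminated.
Round 3: Yara 14, Liam 15. Liam has a majority (≥15).

Liam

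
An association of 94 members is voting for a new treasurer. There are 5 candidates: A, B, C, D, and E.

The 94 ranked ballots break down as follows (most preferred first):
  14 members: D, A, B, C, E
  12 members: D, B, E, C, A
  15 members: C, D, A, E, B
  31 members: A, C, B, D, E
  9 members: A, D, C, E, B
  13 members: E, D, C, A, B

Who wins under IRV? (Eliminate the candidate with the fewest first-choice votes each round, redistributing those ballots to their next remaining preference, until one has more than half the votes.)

Round 1: A 40, B 0, C 15, D 26, E 13. B eliminated.
Round 2: A 40, C 15, D 26, E 13. E eliminated.
Round 3: A 40, C 15, D 39. C eliminated.
Round 4: A 40, D 54. D has a majority (≥48).

D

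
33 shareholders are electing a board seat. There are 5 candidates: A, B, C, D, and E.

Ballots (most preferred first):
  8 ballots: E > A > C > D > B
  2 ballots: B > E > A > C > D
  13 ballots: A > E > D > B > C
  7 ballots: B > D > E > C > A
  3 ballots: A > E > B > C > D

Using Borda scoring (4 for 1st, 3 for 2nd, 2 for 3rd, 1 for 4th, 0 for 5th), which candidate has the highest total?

A: 8×3 + 2×2 + 13×4 + 7×0 + 3×4 = 92
B: 8×0 + 2×4 + 13×1 + 7×4 + 3×2 = 55
C: 8×2 + 2×1 + 13×0 + 7×1 + 3×1 = 28
D: 8×1 + 2×0 + 13×2 + 7×3 + 3×0 = 55
E: 8×4 + 2×3 + 13×3 + 7×2 + 3×3 = 100

E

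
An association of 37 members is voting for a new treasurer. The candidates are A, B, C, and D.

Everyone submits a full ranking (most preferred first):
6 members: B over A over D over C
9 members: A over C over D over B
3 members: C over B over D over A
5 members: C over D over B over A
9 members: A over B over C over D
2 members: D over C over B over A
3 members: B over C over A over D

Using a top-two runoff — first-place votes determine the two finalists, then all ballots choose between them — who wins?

Round 1 first-place votes: A 18, B 9, C 8, D 2. A and B advance.
Runoff: A is ranked above B on 18 ballots, B above A on 19.

B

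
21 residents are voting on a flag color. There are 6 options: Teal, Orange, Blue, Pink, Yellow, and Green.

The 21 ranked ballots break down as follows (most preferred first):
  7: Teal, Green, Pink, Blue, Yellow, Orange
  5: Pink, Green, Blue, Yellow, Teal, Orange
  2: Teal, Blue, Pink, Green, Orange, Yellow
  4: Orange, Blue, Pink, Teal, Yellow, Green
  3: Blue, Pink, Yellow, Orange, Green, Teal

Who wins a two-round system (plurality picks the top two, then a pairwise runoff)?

Pink

Round 1 first-place votes: Teal 9, Orange 4, Blue 3, Pink 5, Yellow 0, Green 0. Teal and Pink advance.
Runoff: Teal is ranked above Pink on 9 ballots, Pink above Teal on 12.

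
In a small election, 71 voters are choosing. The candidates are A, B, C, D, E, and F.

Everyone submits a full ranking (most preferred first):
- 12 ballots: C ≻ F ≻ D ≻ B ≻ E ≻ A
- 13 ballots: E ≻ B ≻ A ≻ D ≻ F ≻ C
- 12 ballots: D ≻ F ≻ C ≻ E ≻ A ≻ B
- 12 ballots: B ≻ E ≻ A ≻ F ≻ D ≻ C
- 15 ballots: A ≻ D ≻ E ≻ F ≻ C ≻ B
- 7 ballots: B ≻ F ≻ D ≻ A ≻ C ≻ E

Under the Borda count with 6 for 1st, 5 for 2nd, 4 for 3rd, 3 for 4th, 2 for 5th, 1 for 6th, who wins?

D

A: 12×1 + 13×4 + 12×2 + 12×4 + 15×6 + 7×3 = 247
B: 12×3 + 13×5 + 12×1 + 12×6 + 15×1 + 7×6 = 242
C: 12×6 + 13×1 + 12×4 + 12×1 + 15×2 + 7×2 = 189
D: 12×4 + 13×3 + 12×6 + 12×2 + 15×5 + 7×4 = 286
E: 12×2 + 13×6 + 12×3 + 12×5 + 15×4 + 7×1 = 265
F: 12×5 + 13×2 + 12×5 + 12×3 + 15×3 + 7×5 = 262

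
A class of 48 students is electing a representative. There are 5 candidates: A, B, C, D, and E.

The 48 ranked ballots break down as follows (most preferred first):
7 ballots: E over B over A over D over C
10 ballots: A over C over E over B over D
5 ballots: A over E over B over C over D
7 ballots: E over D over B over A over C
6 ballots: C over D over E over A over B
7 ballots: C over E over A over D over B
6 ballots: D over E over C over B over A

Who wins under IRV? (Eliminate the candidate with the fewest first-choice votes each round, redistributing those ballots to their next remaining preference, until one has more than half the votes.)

Round 1: A 15, B 0, C 13, D 6, E 14. B eliminated.
Round 2: A 15, C 13, D 6, E 14. D eliminated.
Round 3: A 15, C 13, E 20. C eliminated.
Round 4: A 15, E 33. E has a majority (≥25).

E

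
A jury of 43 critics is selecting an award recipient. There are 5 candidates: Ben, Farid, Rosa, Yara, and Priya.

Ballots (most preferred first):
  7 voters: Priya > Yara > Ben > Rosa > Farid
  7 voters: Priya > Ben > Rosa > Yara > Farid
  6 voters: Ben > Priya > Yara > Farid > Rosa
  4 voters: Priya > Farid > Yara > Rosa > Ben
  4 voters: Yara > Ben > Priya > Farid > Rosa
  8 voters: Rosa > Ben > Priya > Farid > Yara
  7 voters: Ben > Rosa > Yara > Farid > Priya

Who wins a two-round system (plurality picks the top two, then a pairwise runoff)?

Ben

Round 1 first-place votes: Ben 13, Farid 0, Rosa 8, Yara 4, Priya 18. Priya and Ben advance.
Runoff: Priya is ranked above Ben on 18 ballots, Ben above Priya on 25.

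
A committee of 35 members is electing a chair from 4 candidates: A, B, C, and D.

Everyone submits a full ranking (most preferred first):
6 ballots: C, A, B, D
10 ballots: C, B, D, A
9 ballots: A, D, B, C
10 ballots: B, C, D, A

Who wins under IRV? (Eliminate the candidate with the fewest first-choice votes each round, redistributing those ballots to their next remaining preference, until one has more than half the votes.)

B

Round 1: A 9, B 10, C 16, D 0. D eliminated.
Round 2: A 9, B 10, C 16. A eliminated.
Round 3: B 19, C 16. B has a majority (≥18).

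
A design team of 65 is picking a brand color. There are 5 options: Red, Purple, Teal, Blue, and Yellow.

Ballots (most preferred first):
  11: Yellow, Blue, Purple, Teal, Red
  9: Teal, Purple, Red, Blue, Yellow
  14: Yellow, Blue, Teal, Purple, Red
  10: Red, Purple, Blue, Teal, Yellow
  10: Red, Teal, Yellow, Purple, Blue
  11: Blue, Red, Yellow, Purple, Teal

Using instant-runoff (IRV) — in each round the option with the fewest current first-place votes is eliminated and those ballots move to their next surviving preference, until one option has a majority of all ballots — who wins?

Round 1: Red 20, Purple 0, Teal 9, Blue 11, Yellow 25. Purple eliminated.
Round 2: Red 20, Teal 9, Blue 11, Yellow 25. Teal eliminated.
Round 3: Red 29, Blue 11, Yellow 25. Blue eliminated.
Round 4: Red 40, Yellow 25. Red has a majority (≥33).

Red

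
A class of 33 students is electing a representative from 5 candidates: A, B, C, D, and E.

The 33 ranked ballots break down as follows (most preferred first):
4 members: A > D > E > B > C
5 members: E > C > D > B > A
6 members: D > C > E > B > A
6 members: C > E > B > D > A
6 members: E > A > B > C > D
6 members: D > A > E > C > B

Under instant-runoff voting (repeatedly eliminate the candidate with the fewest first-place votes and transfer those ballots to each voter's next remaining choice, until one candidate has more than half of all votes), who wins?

Round 1: A 4, B 0, C 6, D 12, E 11. B eliminated.
Round 2: A 4, C 6, D 12, E 11. A eliminated.
Round 3: C 6, D 16, E 11. C eliminated.
Round 4: D 16, E 17. E has a majority (≥17).

E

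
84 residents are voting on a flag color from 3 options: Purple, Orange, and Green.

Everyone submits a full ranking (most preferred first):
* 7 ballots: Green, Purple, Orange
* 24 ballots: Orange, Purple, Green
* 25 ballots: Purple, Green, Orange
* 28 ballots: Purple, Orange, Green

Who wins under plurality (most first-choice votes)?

First-place votes: Purple 53, Orange 24, Green 7.

Purple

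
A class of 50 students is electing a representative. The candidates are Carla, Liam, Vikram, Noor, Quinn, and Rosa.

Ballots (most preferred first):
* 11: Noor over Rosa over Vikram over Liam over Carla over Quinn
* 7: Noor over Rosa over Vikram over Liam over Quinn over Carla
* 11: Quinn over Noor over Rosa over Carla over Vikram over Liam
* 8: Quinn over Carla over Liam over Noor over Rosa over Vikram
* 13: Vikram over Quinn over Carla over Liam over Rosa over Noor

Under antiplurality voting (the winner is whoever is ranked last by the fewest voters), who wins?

Last-place votes: Carla 7, Liam 11, Vikram 8, Noor 13, Quinn 11, Rosa 0.

Rosa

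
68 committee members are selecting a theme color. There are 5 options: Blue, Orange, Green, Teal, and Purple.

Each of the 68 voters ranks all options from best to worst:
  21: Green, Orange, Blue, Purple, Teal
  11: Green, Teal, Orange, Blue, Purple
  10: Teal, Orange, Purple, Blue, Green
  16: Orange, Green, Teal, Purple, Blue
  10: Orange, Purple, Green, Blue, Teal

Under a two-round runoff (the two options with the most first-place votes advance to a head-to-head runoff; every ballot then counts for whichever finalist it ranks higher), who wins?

Round 1 first-place votes: Blue 0, Orange 26, Green 32, Teal 10, Purple 0. Green and Orange advance.
Runoff: Green is ranked above Orange on 32 ballots, Orange above Green on 36.

Orange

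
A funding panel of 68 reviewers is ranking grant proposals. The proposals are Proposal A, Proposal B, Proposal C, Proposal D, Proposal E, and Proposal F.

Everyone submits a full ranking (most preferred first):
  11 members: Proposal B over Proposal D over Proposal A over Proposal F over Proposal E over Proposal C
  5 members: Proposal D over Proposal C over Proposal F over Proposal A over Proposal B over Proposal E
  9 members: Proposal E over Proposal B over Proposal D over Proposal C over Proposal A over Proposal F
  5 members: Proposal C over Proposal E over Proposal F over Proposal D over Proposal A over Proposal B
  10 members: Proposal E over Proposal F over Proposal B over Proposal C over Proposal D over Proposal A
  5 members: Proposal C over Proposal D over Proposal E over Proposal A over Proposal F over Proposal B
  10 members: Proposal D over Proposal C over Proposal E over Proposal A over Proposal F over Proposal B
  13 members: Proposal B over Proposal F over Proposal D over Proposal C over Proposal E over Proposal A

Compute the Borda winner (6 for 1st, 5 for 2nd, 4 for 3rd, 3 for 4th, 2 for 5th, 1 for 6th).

Proposal D

Proposal A: 11×4 + 5×3 + 9×2 + 5×2 + 10×1 + 5×3 + 10×3 + 13×1 = 155
Proposal B: 11×6 + 5×2 + 9×5 + 5×1 + 10×4 + 5×1 + 10×1 + 13×6 = 259
Proposal C: 11×1 + 5×5 + 9×3 + 5×6 + 10×3 + 5×6 + 10×5 + 13×3 = 242
Proposal D: 11×5 + 5×6 + 9×4 + 5×3 + 10×2 + 5×5 + 10×6 + 13×4 = 293
Proposal E: 11×2 + 5×1 + 9×6 + 5×5 + 10×6 + 5×4 + 10×4 + 13×2 = 252
Proposal F: 11×3 + 5×4 + 9×1 + 5×4 + 10×5 + 5×2 + 10×2 + 13×5 = 227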